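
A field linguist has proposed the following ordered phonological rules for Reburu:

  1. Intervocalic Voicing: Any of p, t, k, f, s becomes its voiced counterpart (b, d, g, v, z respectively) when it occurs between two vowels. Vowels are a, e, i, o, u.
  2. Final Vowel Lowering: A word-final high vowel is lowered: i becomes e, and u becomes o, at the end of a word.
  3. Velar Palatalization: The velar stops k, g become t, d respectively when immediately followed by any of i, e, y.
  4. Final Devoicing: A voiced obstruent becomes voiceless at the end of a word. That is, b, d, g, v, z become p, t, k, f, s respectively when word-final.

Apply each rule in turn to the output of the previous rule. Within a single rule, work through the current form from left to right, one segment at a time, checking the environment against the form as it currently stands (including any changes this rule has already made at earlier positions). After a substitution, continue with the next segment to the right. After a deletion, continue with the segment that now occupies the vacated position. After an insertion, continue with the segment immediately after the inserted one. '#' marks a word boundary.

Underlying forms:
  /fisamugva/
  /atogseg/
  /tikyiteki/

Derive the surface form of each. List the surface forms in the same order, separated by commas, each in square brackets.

/fisamugva/:
  1 Intervocalic Voicing: [fisamugva] → [fizamugva]
  2 Final Vowel Lowering: no change — [fizamugva]
  3 Velar Palatalization: no change — [fizamugva]
  4 Final Devoicing: no change — [fizamugva]
/atogseg/:
  1 Intervocalic Voicing: [atogseg] → [adogseg]
  2 Final Vowel Lowering: no change — [adogseg]
  3 Velar Palatalization: no change — [adogseg]
  4 Final Devoicing: [adogseg] → [adogsek]
/tikyiteki/:
  1 Intervocalic Voicing: [tikyiteki] → [tikyidegi]
  2 Final Vowel Lowering: [tikyidegi] → [tikyidege]
  3 Velar Palatalization: [tikyidege] → [tityidede]
  4 Final Devoicing: no change — [tityidede]

[fizamugva], [adogsek], [tityidede]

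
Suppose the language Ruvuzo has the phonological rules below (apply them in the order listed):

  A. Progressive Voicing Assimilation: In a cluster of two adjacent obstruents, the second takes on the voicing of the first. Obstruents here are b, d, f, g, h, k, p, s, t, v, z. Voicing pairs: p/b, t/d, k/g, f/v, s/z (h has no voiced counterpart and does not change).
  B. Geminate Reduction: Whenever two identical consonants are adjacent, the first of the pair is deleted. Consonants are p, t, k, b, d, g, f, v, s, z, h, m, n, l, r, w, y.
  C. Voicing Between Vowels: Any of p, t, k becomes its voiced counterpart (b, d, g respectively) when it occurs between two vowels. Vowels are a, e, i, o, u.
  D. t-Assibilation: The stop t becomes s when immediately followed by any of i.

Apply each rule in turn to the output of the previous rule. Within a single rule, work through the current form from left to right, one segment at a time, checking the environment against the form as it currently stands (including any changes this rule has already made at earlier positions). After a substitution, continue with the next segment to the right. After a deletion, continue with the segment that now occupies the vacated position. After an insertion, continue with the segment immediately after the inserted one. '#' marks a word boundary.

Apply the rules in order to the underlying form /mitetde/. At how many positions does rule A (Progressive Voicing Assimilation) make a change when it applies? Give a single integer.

A Progressive Voicing Assimilation: [mitetde] → [mitette]
B Geminate Reduction: [mitette] → [mitete]
C Voicing Between Vowels: [mitete] → [midede]
D t-Assibilation: no change — [midede]
Rule A changed 1 position(s).

1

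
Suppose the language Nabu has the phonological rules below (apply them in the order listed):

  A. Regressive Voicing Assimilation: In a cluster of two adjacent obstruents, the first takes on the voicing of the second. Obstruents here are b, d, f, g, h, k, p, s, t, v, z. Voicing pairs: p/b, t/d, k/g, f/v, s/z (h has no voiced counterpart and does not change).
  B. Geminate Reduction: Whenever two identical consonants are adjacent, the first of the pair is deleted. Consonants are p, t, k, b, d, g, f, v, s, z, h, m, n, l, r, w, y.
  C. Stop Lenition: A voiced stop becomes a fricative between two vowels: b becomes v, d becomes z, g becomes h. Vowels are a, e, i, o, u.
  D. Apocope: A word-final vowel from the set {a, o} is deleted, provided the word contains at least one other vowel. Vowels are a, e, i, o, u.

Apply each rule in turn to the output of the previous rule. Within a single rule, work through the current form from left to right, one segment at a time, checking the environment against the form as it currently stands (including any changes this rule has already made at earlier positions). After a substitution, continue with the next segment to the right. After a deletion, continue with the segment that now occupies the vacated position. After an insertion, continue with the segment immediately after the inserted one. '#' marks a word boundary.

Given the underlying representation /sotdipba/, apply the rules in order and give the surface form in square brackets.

[soziv]

A Regressive Voicing Assimilation: [sotdipba] → [soddibba]
B Geminate Reduction: [soddibba] → [sodiba]
C Stop Lenition: [sodiba] → [soziva]
D Apocope: [soziva] → [soziv]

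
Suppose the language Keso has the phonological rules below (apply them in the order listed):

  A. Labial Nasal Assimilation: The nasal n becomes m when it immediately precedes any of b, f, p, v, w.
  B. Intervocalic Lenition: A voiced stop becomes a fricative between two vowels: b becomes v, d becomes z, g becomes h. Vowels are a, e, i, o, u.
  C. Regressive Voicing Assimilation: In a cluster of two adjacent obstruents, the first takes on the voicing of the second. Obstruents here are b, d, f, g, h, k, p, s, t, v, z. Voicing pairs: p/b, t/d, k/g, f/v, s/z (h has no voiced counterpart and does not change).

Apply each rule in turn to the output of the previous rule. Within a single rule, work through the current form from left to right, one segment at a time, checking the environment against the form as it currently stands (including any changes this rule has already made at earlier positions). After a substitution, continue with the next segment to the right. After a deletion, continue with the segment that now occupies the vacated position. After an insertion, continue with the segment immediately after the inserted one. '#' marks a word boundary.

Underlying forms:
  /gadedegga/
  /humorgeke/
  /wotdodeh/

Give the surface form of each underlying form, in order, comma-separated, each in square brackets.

[gazezegga], [humorgeke], [woddozeh]

/gadedegga/:
  A Labial Nasal Assimilation: no change — [gadedegga]
  B Intervocalic Lenition: [gadedegga] → [gazezegga]
  C Regressive Voicing Assimilation: no change — [gazezegga]
/humorgeke/:
  A Labial Nasal Assimilation: no change — [humorgeke]
  B Intervocalic Lenition: no change — [humorgeke]
  C Regressive Voicing Assimilation: no change — [humorgeke]
/wotdodeh/:
  A Labial Nasal Assimilation: no change — [wotdodeh]
  B Intervocalic Lenition: [wotdodeh] → [wotdozeh]
  C Regressive Voicing Assimilation: [wotdozeh] → [woddozeh]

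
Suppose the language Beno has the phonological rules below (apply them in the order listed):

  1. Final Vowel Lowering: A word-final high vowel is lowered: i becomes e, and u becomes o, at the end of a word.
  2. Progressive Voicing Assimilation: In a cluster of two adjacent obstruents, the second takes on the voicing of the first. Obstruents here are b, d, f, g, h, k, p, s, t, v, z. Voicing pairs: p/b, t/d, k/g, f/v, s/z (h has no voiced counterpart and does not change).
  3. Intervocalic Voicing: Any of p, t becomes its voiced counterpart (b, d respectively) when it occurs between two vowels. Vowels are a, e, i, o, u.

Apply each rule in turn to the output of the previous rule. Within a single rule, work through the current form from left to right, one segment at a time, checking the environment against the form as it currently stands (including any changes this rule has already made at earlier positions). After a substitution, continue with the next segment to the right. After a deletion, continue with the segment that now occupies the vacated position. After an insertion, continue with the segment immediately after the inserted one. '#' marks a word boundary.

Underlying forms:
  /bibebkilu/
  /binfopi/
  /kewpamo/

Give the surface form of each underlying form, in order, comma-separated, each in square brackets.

/bibebkilu/:
  1 Final Vowel Lowering: [bibebkilu] → [bibebkilo]
  2 Progressive Voicing Assimilation: [bibebkilo] → [bibebgilo]
  3 Intervocalic Voicing: no change — [bibebgilo]
/binfopi/:
  1 Final Vowel Lowering: [binfopi] → [binfope]
  2 Progressive Voicing Assimilation: no change — [binfope]
  3 Intervocalic Voicing: [binfope] → [binfobe]
/kewpamo/:
  1 Final Vowel Lowering: no change — [kewpamo]
  2 Progressive Voicing Assimilation: no change — [kewpamo]
  3 Intervocalic Voicing: no change — [kewpamo]

[bibebgilo], [binfobe], [kewpamo]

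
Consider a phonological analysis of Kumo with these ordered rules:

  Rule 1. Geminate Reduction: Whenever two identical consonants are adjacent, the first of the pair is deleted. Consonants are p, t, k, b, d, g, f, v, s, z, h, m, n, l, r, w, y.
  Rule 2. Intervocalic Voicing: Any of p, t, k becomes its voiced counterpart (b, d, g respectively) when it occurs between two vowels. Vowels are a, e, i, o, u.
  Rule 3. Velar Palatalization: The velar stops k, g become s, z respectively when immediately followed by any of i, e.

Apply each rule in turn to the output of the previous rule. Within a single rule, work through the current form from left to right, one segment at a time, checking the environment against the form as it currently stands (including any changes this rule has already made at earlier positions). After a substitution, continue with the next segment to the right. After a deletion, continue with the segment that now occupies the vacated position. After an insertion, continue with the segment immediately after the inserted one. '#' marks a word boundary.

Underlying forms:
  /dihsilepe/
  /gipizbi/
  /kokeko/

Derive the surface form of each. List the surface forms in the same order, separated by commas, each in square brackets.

[dihsilebe], [zibizbi], [kozego]

/dihsilepe/:
  Rule 1 Geminate Reduction: no change — [dihsilepe]
  Rule 2 Intervocalic Voicing: [dihsilepe] → [dihsilebe]
  Rule 3 Velar Palatalization: no change — [dihsilebe]
/gipizbi/:
  Rule 1 Geminate Reduction: no change — [gipizbi]
  Rule 2 Intervocalic Voicing: [gipizbi] → [gibizbi]
  Rule 3 Velar Palatalization: [gibizbi] → [zibizbi]
/kokeko/:
  Rule 1 Geminate Reduction: no change — [kokeko]
  Rule 2 Intervocalic Voicing: [kokeko] → [kogego]
  Rule 3 Velar Palatalization: [kogego] → [kozego]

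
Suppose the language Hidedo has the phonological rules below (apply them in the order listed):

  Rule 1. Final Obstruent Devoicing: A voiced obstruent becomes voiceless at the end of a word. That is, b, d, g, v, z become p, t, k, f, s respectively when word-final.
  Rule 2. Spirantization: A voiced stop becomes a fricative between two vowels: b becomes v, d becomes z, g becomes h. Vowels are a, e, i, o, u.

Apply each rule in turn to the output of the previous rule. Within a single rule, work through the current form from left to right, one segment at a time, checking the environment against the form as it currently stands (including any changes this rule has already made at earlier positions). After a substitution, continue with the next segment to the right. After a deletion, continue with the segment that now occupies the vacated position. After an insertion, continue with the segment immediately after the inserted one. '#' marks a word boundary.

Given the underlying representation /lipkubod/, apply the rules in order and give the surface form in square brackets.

[lipkuvot]

Rule 1 Final Obstruent Devoicing: [lipkubod] → [lipkubot]
Rule 2 Spirantization: [lipkubot] → [lipkuvot]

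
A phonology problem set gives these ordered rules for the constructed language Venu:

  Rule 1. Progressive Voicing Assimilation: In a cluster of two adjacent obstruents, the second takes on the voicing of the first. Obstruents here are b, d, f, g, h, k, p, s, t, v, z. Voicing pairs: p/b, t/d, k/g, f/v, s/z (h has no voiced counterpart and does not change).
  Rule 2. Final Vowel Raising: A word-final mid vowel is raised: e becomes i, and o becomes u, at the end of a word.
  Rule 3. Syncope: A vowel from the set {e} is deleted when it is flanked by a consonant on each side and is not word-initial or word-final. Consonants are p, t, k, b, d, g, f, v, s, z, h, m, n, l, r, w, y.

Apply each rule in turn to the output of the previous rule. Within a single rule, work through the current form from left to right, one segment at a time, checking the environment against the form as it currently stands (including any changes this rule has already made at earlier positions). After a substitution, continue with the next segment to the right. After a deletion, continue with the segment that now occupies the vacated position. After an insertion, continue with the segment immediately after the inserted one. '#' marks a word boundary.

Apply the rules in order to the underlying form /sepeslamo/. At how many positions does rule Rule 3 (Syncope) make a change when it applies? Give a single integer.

2

Rule 1 Progressive Voicing Assimilation: no change — [sepeslamo]
Rule 2 Final Vowel Raising: [sepeslamo] → [sepeslamu]
Rule 3 Syncope: [sepeslamu] → [spslamu]
Rule Rule 3 changed 2 position(s).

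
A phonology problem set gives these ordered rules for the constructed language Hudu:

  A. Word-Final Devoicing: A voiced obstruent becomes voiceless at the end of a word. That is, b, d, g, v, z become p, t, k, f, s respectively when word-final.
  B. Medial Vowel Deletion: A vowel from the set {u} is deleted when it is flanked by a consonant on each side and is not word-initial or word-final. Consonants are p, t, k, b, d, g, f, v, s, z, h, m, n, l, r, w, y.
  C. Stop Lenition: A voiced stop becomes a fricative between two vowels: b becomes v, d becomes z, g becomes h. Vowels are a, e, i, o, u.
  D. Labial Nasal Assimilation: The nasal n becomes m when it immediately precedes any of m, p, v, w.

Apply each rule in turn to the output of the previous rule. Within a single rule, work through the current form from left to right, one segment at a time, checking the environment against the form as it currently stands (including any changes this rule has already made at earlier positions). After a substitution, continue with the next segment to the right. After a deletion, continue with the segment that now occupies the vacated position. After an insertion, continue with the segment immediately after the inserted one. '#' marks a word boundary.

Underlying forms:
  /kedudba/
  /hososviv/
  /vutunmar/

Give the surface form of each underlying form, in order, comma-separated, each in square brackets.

/kedudba/:
  A Word-Final Devoicing: no change — [kedudba]
  B Medial Vowel Deletion: [kedudba] → [keddba]
  C Stop Lenition: no change — [keddba]
  D Labial Nasal Assimilation: no change — [keddba]
/hososviv/:
  A Word-Final Devoicing: [hososviv] → [hososvif]
  B Medial Vowel Deletion: no change — [hososvif]
  C Stop Lenition: no change — [hososvif]
  D Labial Nasal Assimilation: no change — [hososvif]
/vutunmar/:
  A Word-Final Devoicing: no change — [vutunmar]
  B Medial Vowel Deletion: [vutunmar] → [vtnmar]
  C Stop Lenition: no change — [vtnmar]
  D Labial Nasal Assimilation: [vtnmar] → [vtmmar]

[keddba], [hososvif], [vtmmar]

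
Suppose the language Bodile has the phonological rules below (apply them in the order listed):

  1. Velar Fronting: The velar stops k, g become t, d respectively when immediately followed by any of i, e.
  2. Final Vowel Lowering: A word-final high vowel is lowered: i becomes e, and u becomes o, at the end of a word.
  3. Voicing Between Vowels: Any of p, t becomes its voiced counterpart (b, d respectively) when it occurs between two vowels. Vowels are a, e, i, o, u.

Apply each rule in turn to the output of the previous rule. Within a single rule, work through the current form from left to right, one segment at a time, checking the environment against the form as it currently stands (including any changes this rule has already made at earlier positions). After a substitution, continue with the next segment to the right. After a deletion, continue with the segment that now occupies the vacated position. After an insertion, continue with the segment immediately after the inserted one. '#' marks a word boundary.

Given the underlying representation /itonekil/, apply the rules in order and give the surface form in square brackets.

[idonedil]

1 Velar Fronting: [itonekil] → [itonetil]
2 Final Vowel Lowering: no change — [itonetil]
3 Voicing Between Vowels: [itonetil] → [idonedil]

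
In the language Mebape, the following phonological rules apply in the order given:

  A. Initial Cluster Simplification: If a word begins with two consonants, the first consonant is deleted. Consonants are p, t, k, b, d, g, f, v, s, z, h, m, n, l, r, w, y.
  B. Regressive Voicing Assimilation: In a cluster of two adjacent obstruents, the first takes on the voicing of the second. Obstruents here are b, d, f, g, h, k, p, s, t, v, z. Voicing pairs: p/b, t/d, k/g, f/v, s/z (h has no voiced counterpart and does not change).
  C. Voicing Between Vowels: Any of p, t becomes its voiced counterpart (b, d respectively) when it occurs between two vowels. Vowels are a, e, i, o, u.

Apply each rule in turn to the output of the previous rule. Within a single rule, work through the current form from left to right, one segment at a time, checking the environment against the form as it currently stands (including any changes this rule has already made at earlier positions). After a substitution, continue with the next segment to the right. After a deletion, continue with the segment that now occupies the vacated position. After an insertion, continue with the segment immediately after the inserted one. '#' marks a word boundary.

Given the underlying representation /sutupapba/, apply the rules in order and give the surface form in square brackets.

A Initial Cluster Simplification: no change — [sutupapba]
B Regressive Voicing Assimilation: [sutupapba] → [sutupabba]
C Voicing Between Vowels: [sutupabba] → [sudubabba]

[sudubabba]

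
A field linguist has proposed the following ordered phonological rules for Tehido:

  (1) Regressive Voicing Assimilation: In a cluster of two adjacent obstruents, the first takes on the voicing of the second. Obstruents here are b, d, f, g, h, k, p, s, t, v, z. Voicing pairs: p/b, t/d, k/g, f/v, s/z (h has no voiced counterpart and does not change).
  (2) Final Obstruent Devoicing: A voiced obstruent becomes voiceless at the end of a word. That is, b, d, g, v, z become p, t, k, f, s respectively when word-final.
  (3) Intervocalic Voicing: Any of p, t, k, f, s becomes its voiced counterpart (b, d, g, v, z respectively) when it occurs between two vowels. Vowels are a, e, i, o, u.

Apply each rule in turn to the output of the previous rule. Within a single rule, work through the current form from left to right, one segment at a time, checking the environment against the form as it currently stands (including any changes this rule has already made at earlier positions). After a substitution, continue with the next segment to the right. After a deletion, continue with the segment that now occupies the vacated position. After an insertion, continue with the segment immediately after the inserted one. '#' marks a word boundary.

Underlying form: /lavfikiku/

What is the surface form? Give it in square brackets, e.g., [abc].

(1) Regressive Voicing Assimilation: [lavfikiku] → [laffikiku]
(2) Final Obstruent Devoicing: no change — [laffikiku]
(3) Intervocalic Voicing: [laffikiku] → [laffigigu]

[laffigigu]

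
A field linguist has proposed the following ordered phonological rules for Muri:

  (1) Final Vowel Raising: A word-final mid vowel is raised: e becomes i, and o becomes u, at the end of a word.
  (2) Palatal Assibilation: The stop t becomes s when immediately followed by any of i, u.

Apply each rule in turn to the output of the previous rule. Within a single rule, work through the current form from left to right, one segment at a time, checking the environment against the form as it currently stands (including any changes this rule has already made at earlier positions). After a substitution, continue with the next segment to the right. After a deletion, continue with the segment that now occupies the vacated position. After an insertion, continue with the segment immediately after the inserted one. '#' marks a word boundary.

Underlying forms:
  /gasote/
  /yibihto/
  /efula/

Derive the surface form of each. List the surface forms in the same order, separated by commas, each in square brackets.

/gasote/:
  (1) Final Vowel Raising: [gasote] → [gasoti]
  (2) Palatal Assibilation: [gasoti] → [gasosi]
/yibihto/:
  (1) Final Vowel Raising: [yibihto] → [yibihtu]
  (2) Palatal Assibilation: [yibihtu] → [yibihsu]
/efula/:
  (1) Final Vowel Raising: no change — [efula]
  (2) Palatal Assibilation: no change — [efula]

[gasosi], [yibihsu], [efula]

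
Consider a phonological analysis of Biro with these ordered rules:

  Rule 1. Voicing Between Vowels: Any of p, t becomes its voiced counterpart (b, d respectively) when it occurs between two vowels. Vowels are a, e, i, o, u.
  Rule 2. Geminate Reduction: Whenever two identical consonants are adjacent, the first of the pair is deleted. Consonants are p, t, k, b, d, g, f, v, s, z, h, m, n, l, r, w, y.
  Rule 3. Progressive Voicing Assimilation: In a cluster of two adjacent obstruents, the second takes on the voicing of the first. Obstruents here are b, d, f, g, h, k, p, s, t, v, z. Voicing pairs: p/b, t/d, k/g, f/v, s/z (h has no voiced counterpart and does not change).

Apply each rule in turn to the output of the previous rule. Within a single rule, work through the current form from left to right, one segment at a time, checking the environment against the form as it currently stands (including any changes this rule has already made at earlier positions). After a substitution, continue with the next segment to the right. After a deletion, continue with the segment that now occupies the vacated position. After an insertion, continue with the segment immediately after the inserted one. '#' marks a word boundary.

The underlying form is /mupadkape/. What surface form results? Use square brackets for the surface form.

[mubadgabe]

Rule 1 Voicing Between Vowels: [mupadkape] → [mubadkabe]
Rule 2 Geminate Reduction: no change — [mubadkabe]
Rule 3 Progressive Voicing Assimilation: [mubadkabe] → [mubadgabe]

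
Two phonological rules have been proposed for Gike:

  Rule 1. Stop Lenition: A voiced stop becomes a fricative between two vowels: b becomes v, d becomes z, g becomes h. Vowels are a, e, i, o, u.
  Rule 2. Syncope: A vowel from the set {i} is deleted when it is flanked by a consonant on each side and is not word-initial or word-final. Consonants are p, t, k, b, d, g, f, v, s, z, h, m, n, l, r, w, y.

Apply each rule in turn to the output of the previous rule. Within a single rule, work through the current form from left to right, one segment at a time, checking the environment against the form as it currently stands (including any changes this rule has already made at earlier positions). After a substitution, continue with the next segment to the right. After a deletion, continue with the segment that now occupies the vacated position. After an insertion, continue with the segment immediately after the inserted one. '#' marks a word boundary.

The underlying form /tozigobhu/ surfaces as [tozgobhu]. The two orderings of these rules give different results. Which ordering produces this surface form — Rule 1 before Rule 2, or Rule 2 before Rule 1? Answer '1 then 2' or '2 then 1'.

2 then 1

Order 1 then 2:
  1 Stop Lenition: [tozigobhu] → [tozihobhu]
  2 Syncope: [tozihobhu] → [tozhobhu]
  result: [tozhobhu]
Order 2 then 1:
  2 Syncope: [tozigobhu] → [tozgobhu]
  1 Stop Lenition: no change — [tozgobhu]
  result: [tozgobhu]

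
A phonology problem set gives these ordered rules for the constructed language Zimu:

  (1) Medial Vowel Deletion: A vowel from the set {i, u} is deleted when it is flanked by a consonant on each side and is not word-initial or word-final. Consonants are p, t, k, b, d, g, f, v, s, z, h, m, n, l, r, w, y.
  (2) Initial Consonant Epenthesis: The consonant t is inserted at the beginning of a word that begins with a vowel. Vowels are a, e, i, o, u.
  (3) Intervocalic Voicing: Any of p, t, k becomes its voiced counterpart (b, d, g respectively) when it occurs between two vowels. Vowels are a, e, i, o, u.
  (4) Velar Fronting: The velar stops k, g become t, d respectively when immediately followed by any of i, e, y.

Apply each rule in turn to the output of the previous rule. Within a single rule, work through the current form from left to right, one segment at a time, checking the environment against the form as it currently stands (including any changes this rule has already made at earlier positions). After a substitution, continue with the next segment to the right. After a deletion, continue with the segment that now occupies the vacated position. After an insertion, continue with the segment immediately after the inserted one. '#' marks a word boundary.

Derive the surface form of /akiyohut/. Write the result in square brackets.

[tatyoht]

(1) Medial Vowel Deletion: [akiyohut] → [akyoht]
(2) Initial Consonant Epenthesis: [akyoht] → [takyoht]
(3) Intervocalic Voicing: no change — [takyoht]
(4) Velar Fronting: [takyoht] → [tatyoht]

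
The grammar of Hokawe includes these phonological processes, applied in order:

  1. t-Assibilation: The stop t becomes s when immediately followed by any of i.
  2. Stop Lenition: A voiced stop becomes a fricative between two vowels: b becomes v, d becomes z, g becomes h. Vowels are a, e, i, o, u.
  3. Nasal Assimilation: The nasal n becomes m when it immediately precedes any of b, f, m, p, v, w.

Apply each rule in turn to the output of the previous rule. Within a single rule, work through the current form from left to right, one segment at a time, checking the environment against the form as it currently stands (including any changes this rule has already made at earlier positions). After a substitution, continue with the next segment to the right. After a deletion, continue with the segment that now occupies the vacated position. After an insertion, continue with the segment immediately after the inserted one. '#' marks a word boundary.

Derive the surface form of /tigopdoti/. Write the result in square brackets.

1 t-Assibilation: [tigopdoti] → [sigopdosi]
2 Stop Lenition: [sigopdosi] → [sihopdosi]
3 Nasal Assimilation: no change — [sihopdosi]

[sihopdosi]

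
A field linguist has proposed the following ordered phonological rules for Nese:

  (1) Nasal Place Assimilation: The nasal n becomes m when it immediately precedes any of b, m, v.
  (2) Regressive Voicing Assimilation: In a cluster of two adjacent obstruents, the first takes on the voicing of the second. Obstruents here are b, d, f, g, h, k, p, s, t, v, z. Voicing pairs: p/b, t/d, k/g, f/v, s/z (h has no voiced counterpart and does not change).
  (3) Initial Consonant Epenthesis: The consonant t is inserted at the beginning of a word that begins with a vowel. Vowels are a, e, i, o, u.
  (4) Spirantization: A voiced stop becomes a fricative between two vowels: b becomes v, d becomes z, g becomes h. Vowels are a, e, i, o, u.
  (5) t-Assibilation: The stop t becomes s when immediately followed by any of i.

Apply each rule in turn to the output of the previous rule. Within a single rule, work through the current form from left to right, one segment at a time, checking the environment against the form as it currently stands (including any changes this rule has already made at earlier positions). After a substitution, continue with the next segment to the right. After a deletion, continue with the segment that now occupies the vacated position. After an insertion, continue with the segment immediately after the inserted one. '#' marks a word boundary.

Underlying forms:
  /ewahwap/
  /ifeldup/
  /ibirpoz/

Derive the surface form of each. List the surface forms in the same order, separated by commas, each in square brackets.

[tewahwap], [sifeldup], [sivirpoz]

/ewahwap/:
  (1) Nasal Place Assimilation: no change — [ewahwap]
  (2) Regressive Voicing Assimilation: no change — [ewahwap]
  (3) Initial Consonant Epenthesis: [ewahwap] → [tewahwap]
  (4) Spirantization: no change — [tewahwap]
  (5) t-Assibilation: no change — [tewahwap]
/ifeldup/:
  (1) Nasal Place Assimilation: no change — [ifeldup]
  (2) Regressive Voicing Assimilation: no change — [ifeldup]
  (3) Initial Consonant Epenthesis: [ifeldup] → [tifeldup]
  (4) Spirantization: no change — [tifeldup]
  (5) t-Assibilation: [tifeldup] → [sifeldup]
/ibirpoz/:
  (1) Nasal Place Assimilation: no change — [ibirpoz]
  (2) Regressive Voicing Assimilation: no change — [ibirpoz]
  (3) Initial Consonant Epenthesis: [ibirpoz] → [tibirpoz]
  (4) Spirantization: [tibirpoz] → [tivirpoz]
  (5) t-Assibilation: [tivirpoz] → [sivirpoz]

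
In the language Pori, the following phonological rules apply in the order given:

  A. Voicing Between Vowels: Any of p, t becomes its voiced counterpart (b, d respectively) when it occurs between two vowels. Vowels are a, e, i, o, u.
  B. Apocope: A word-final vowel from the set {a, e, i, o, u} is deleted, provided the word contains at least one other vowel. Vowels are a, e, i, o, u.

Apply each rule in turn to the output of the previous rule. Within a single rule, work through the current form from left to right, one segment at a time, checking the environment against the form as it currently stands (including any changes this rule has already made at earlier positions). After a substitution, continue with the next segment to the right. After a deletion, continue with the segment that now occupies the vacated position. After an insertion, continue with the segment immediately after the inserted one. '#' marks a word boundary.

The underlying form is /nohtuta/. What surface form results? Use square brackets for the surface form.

[nohtud]

A Voicing Between Vowels: [nohtuta] → [nohtuda]
B Apocope: [nohtuda] → [nohtud]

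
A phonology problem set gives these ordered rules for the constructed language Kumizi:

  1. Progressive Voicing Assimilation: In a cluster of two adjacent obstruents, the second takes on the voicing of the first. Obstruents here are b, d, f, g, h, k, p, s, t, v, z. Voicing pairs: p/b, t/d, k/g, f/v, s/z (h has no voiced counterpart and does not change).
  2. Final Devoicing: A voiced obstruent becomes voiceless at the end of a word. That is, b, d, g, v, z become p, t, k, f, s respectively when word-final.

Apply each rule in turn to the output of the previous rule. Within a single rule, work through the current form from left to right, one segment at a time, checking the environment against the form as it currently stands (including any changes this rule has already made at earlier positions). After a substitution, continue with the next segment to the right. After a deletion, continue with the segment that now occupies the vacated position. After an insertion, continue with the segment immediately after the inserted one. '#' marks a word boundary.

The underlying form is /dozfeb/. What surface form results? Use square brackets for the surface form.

1 Progressive Voicing Assimilation: [dozfeb] → [dozveb]
2 Final Devoicing: [dozveb] → [dozvep]

[dozvep]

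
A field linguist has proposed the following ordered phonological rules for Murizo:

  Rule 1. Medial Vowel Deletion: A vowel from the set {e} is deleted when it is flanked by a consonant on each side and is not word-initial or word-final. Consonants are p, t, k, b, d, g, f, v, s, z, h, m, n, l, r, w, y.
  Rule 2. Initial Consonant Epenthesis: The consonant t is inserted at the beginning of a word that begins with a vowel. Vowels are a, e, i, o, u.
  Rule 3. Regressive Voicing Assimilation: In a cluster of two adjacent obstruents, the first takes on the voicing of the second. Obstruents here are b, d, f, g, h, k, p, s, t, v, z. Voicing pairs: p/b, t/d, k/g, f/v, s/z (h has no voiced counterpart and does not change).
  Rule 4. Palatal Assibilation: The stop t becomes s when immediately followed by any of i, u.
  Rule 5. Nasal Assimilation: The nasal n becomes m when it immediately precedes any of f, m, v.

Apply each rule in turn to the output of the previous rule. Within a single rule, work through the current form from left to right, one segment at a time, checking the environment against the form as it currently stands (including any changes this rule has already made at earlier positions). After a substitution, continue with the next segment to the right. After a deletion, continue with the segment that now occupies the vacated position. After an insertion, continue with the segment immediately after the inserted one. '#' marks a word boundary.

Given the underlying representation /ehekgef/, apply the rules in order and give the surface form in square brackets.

[tehgkf]

Rule 1 Medial Vowel Deletion: [ehekgef] → [ehkgf]
Rule 2 Initial Consonant Epenthesis: [ehkgf] → [tehkgf]
Rule 3 Regressive Voicing Assimilation: [tehkgf] → [tehgkf]
Rule 4 Palatal Assibilation: no change — [tehgkf]
Rule 5 Nasal Assimilation: no change — [tehgkf]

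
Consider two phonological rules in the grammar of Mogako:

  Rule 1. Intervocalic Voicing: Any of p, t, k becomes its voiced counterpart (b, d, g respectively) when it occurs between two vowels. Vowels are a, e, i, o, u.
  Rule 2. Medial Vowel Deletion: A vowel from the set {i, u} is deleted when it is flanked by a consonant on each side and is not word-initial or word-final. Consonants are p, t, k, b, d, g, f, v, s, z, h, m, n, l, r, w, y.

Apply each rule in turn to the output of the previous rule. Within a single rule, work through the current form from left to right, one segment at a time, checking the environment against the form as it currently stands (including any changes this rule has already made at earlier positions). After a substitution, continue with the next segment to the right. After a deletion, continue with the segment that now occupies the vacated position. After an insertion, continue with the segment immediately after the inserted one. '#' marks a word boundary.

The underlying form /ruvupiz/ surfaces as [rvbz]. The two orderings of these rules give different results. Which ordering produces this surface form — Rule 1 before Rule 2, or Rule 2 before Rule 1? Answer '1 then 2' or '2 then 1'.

Order 1 then 2:
  1 Intervocalic Voicing: [ruvupiz] → [ruvubiz]
  2 Medial Vowel Deletion: [ruvubiz] → [rvbz]
  result: [rvbz]
Order 2 then 1:
  2 Medial Vowel Deletion: [ruvupiz] → [rvpz]
  1 Intervocalic Voicing: no change — [rvpz]
  result: [rvpz]

1 then 2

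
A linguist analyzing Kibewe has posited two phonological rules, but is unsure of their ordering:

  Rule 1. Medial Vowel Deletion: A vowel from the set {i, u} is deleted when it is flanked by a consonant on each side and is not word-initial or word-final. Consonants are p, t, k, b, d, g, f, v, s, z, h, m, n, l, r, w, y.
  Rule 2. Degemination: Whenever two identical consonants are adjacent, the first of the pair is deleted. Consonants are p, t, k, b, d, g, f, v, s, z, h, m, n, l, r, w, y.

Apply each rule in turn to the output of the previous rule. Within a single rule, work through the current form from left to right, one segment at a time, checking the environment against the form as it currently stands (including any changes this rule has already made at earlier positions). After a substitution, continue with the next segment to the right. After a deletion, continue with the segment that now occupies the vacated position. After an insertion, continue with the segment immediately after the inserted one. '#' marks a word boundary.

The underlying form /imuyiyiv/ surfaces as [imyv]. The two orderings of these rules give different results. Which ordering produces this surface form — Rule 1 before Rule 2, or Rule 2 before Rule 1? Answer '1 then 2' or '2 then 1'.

1 then 2

Order 1 then 2:
  1 Medial Vowel Deletion: [imuyiyiv] → [imyyv]
  2 Degemination: [imyyv] → [imyv]
  result: [imyv]
Order 2 then 1:
  2 Degemination: no change — [imuyiyiv]
  1 Medial Vowel Deletion: [imuyiyiv] → [imyyv]
  result: [imyyv]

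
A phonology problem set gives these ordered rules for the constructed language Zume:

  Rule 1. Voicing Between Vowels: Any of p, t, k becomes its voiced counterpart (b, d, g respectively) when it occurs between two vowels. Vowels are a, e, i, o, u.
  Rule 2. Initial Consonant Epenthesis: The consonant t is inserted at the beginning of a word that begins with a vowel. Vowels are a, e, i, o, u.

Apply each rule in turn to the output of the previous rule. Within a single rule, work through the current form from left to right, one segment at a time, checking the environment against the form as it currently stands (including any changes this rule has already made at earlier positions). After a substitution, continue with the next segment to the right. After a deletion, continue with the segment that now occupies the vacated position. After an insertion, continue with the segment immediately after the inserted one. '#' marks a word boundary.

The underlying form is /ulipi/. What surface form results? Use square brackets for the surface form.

Rule 1 Voicing Between Vowels: [ulipi] → [ulibi]
Rule 2 Initial Consonant Epenthesis: [ulibi] → [tulibi]

[tulibi]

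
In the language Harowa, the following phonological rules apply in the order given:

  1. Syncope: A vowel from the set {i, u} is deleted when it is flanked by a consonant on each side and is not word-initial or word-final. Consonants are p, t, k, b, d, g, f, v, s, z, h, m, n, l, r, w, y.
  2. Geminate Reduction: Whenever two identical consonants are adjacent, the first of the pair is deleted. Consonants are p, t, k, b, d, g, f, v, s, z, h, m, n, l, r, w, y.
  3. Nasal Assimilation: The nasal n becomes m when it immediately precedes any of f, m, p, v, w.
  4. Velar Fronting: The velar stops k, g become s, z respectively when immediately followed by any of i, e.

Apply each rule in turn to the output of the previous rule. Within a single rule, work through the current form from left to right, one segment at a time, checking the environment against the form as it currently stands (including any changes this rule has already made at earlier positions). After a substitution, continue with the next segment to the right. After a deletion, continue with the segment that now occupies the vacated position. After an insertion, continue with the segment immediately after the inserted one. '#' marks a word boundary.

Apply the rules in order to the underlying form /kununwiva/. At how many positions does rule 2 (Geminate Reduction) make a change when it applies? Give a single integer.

1

1 Syncope: [kununwiva] → [knnwva]
2 Geminate Reduction: [knnwva] → [knwva]
3 Nasal Assimilation: [knwva] → [kmwva]
4 Velar Fronting: no change — [kmwva]
Rule 2 changed 1 position(s).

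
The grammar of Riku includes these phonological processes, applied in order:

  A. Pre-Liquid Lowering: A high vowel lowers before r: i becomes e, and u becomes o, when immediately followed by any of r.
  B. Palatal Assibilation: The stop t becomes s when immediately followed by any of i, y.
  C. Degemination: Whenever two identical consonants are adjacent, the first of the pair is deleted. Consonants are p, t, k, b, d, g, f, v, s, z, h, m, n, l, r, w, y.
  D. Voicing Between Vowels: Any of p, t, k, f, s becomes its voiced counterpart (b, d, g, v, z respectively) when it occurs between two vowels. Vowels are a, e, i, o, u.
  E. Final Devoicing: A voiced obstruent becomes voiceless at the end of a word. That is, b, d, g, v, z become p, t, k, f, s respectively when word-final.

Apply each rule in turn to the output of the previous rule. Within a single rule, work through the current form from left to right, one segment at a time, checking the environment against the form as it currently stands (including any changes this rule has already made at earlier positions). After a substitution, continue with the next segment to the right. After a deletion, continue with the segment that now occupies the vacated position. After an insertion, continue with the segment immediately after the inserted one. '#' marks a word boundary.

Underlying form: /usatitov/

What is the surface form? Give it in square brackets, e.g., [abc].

A Pre-Liquid Lowering: no change — [usatitov]
B Palatal Assibilation: [usatitov] → [usasitov]
C Degemination: no change — [usasitov]
D Voicing Between Vowels: [usasitov] → [uzazidov]
E Final Devoicing: [uzazidov] → [uzazidof]

[uzazidof]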